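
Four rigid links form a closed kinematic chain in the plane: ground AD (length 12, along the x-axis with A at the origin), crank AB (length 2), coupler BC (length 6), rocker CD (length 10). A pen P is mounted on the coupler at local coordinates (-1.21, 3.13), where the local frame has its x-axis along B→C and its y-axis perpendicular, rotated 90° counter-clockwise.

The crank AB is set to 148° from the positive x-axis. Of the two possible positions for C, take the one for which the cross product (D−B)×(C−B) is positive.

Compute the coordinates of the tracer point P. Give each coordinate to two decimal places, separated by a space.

A=(0,0), D=(12.00,0)
B = A + 2.00·(cos148°, sin148°) = (-1.6961, 1.0598)
|BD| = 13.7370
circle(B,6.00) ∩ circle(D,10.00): a=4.5391, h=3.9239
  candidates: C₊=(3.1322,4.6218) cross=53.903; C₋=(2.5267,-3.2026) cross=-53.903
  mode + wants cross > 0 → take C=(3.1322,4.6218) (cross=53.903)
ex = (C−B)/|BC| = (0.8047,0.5937); ey = (-0.5937,0.8047)
P = B + -1.21·ex + 3.13·ey = (-4.5280,2.8602)

-4.53 2.86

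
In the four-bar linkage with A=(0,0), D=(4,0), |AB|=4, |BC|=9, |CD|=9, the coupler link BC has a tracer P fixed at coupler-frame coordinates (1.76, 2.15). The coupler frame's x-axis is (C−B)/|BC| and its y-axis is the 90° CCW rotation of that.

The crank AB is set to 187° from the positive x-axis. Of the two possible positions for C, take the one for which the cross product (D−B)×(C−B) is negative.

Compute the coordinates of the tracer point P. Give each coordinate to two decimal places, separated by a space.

A=(0,0), D=(4.00,0)
B = A + 4.00·(cos187°, sin187°) = (-3.9702, -0.4875)
|BD| = 7.9851
circle(B,9.00) ∩ circle(D,9.00): a=3.9925, h=8.0660
  candidates: C₊=(-0.4775,7.8072) cross=64.407; C₋=(0.5073,-8.2946) cross=-64.407
  mode - wants cross < 0 → take C=(0.5073,-8.2946) (cross=-64.407)
ex = (C−B)/|BC| = (0.4975,-0.8675); ey = (0.8675,0.4975)
P = B + 1.76·ex + 2.15·ey = (-1.2295,-0.9446)

-1.23 -0.94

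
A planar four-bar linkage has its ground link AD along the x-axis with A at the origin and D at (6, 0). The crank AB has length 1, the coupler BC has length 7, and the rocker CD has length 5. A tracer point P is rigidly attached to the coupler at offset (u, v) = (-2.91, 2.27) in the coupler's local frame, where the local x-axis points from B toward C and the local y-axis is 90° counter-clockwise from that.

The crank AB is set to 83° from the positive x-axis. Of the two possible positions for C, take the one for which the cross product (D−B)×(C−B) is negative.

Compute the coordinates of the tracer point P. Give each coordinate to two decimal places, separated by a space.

A=(0,0), D=(6.00,0)
B = A + 1.00·(cos83°, sin83°) = (0.1219, 0.9925)
|BD| = 5.9613
circle(B,7.00) ∩ circle(D,5.00): a=4.9936, h=4.9055
  candidates: C₊=(5.8626,4.9981) cross=29.243; C₋=(4.2291,-4.6759) cross=-29.243
  mode - wants cross < 0 → take C=(4.2291,-4.6759) (cross=-29.243)
ex = (C−B)/|BC| = (0.5867,-0.8098); ey = (0.8098,0.5867)
P = B + -2.91·ex + 2.27·ey = (0.2526,4.6809)

0.25 4.68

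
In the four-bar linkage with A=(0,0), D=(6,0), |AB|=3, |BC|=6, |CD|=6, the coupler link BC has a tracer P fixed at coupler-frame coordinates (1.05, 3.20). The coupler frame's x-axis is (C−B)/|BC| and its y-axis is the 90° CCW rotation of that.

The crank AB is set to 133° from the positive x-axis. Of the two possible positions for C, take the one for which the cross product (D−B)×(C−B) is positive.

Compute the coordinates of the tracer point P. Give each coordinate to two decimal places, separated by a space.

A=(0,0), D=(6.00,0)
B = A + 3.00·(cos133°, sin133°) = (-2.0460, 2.1941)
|BD| = 8.3398
circle(B,6.00) ∩ circle(D,6.00): a=4.1699, h=4.3142
  candidates: C₊=(3.1120,5.2592) cross=35.979; C₋=(0.8420,-3.0652) cross=-35.979
  mode + wants cross > 0 → take C=(3.1120,5.2592) (cross=35.979)
ex = (C−B)/|BC| = (0.8597,0.5109); ey = (-0.5109,0.8597)
P = B + 1.05·ex + 3.20·ey = (-2.7781,5.4814)

-2.78 5.48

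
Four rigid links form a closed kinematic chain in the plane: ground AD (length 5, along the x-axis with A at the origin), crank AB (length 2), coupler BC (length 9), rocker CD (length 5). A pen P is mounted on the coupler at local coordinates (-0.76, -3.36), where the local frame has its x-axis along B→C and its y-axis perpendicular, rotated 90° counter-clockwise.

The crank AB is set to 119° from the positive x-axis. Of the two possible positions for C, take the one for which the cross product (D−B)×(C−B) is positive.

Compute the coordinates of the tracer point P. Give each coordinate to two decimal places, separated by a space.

-0.78 -1.69

A=(0,0), D=(5.00,0)
B = A + 2.00·(cos119°, sin119°) = (-0.9696, 1.7492)
|BD| = 6.2206
circle(B,9.00) ∩ circle(D,5.00): a=7.6115, h=4.8027
  candidates: C₊=(7.6852,4.2178) cross=29.876; C₋=(4.9842,-5.0000) cross=-29.876
  mode + wants cross > 0 → take C=(7.6852,4.2178) (cross=29.876)
ex = (C−B)/|BC| = (0.9616,0.2743); ey = (-0.2743,0.9616)
P = B + -0.76·ex + -3.36·ey = (-0.7789,-1.6904)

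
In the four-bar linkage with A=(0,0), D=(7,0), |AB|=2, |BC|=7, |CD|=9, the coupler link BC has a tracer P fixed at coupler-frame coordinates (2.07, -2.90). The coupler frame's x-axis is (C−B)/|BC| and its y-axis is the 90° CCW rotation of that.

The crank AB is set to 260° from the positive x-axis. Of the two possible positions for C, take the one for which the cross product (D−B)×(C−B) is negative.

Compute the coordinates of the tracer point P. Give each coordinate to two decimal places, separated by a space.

-1.88 -5.19

A=(0,0), D=(7.00,0)
B = A + 2.00·(cos260°, sin260°) = (-0.3473, -1.9696)
|BD| = 7.6067
circle(B,7.00) ∩ circle(D,9.00): a=1.7000, h=6.7904
  candidates: C₊=(-0.4636,5.0294) cross=51.653; C₋=(3.0529,-8.0883) cross=-51.653
  mode - wants cross < 0 → take C=(3.0529,-8.0883) (cross=-51.653)
ex = (C−B)/|BC| = (0.4857,-0.8741); ey = (0.8741,0.4857)
P = B + 2.07·ex + -2.90·ey = (-1.8767,-5.1877)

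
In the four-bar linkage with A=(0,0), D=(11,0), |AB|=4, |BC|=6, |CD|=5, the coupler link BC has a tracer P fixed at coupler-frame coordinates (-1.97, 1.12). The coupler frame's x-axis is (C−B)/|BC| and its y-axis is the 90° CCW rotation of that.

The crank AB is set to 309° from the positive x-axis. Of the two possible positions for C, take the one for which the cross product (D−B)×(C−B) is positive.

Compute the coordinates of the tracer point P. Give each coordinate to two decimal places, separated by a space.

A=(0,0), D=(11.00,0)
B = A + 4.00·(cos309°, sin309°) = (2.5173, -3.1086)
|BD| = 9.0344
circle(B,6.00) ∩ circle(D,5.00): a=5.1260, h=3.1184
  candidates: C₊=(6.2573,1.5832) cross=28.173; C₋=(8.4032,-4.2728) cross=-28.173
  mode + wants cross > 0 → take C=(6.2573,1.5832) (cross=28.173)
ex = (C−B)/|BC| = (0.6233,0.7820); ey = (-0.7820,0.6233)
P = B + -1.97·ex + 1.12·ey = (0.4135,-3.9509)

0.41 -3.95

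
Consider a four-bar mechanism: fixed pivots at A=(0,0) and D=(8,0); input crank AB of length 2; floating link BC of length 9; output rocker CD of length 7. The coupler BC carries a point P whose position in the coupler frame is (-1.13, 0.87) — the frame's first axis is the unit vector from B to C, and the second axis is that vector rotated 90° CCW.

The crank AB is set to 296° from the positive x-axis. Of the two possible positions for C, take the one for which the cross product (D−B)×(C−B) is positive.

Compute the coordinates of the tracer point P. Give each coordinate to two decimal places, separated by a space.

-0.40 -2.42

A=(0,0), D=(8.00,0)
B = A + 2.00·(cos296°, sin296°) = (0.8767, -1.7976)
|BD| = 7.3466
circle(B,9.00) ∩ circle(D,7.00): a=5.8512, h=6.8384
  candidates: C₊=(4.8768,6.2646) cross=50.239; C₋=(8.2233,-6.9964) cross=-50.239
  mode + wants cross > 0 → take C=(4.8768,6.2646) (cross=50.239)
ex = (C−B)/|BC| = (0.4445,0.8958); ey = (-0.8958,0.4445)
P = B + -1.13·ex + 0.87·ey = (-0.4048,-2.4232)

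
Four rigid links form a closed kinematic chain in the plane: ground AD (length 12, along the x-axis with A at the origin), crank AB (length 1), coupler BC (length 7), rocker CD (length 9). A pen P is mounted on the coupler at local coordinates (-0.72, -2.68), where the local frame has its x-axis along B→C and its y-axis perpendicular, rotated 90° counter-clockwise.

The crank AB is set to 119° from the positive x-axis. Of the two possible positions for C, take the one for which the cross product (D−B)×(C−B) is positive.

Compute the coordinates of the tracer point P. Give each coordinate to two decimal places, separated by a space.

A=(0,0), D=(12.00,0)
B = A + 1.00·(cos119°, sin119°) = (-0.4848, 0.8746)
|BD| = 12.5154
circle(B,7.00) ∩ circle(D,9.00): a=4.9793, h=4.9200
  candidates: C₊=(4.8261,5.4347) cross=61.576; C₋=(4.1385,-4.3814) cross=-61.576
  mode + wants cross > 0 → take C=(4.8261,5.4347) (cross=61.576)
ex = (C−B)/|BC| = (0.7587,0.6514); ey = (-0.6514,0.7587)
P = B + -0.72·ex + -2.68·ey = (0.7148,-1.6277)

0.71 -1.63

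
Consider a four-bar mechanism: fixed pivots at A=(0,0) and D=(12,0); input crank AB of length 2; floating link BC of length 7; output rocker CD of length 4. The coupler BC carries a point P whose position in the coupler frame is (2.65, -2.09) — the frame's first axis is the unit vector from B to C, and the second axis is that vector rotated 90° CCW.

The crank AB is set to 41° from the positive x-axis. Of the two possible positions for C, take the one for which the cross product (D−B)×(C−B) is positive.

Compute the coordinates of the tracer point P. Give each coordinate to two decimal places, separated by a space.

4.33 -0.54

A=(0,0), D=(12.00,0)
B = A + 2.00·(cos41°, sin41°) = (1.5094, 1.3121)
|BD| = 10.5723
circle(B,7.00) ∩ circle(D,4.00): a=6.8468, h=1.4563
  candidates: C₊=(8.4841,1.9074) cross=15.396; C₋=(8.1226,-0.9827) cross=-15.396
  mode + wants cross > 0 → take C=(8.4841,1.9074) (cross=15.396)
ex = (C−B)/|BC| = (0.9964,0.0850); ey = (-0.0850,0.9964)
P = B + 2.65·ex + -2.09·ey = (4.3276,-0.5450)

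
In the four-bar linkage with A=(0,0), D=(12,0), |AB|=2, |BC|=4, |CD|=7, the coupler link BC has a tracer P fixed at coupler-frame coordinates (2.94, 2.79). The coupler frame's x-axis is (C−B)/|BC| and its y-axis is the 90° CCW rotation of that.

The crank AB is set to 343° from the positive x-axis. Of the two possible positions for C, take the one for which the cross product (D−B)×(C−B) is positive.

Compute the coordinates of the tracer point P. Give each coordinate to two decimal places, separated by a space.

2.75 3.38

A=(0,0), D=(12.00,0)
B = A + 2.00·(cos343°, sin343°) = (1.9126, -0.5847)
|BD| = 10.1043
circle(B,4.00) ∩ circle(D,7.00): a=3.4192, h=2.0758
  candidates: C₊=(5.2059,1.6855) cross=20.975; C₋=(5.4462,-2.4592) cross=-20.975
  mode + wants cross > 0 → take C=(5.2059,1.6855) (cross=20.975)
ex = (C−B)/|BC| = (0.8233,0.5676); ey = (-0.5676,0.8233)
P = B + 2.94·ex + 2.79·ey = (2.7497,3.3810)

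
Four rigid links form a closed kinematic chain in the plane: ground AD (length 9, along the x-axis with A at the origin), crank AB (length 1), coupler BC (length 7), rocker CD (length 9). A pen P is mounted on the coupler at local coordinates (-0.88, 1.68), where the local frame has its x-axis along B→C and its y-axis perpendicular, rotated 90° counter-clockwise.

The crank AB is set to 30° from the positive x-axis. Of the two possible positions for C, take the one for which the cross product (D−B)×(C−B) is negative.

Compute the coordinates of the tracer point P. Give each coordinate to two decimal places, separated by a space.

A=(0,0), D=(9.00,0)
B = A + 1.00·(cos30°, sin30°) = (0.8660, 0.5000)
|BD| = 8.1493
circle(B,7.00) ∩ circle(D,9.00): a=2.1113, h=6.6740
  candidates: C₊=(3.3828,7.0319) cross=54.389; C₋=(2.5639,-6.2910) cross=-54.389
  mode - wants cross < 0 → take C=(2.5639,-6.2910) (cross=-54.389)
ex = (C−B)/|BC| = (0.2426,-0.9701); ey = (0.9701,0.2426)
P = B + -0.88·ex + 1.68·ey = (2.2824,1.7612)

2.28 1.76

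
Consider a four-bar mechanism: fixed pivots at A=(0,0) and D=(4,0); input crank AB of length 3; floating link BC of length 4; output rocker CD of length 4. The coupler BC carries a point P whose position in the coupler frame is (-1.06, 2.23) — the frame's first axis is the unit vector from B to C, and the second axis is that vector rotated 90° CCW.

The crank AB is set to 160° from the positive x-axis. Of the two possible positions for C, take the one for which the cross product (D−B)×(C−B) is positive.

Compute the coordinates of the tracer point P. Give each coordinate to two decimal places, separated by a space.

-4.63 2.70

A=(0,0), D=(4.00,0)
B = A + 3.00·(cos160°, sin160°) = (-2.8191, 1.0261)
|BD| = 6.8958
circle(B,4.00) ∩ circle(D,4.00): a=3.4479, h=2.0278
  candidates: C₊=(0.8922,2.5182) cross=13.983; C₋=(0.2887,-1.4922) cross=-13.983
  mode + wants cross > 0 → take C=(0.8922,2.5182) (cross=13.983)
ex = (C−B)/|BC| = (0.9278,0.3730); ey = (-0.3730,0.9278)
P = B + -1.06·ex + 2.23·ey = (-4.6344,2.6997)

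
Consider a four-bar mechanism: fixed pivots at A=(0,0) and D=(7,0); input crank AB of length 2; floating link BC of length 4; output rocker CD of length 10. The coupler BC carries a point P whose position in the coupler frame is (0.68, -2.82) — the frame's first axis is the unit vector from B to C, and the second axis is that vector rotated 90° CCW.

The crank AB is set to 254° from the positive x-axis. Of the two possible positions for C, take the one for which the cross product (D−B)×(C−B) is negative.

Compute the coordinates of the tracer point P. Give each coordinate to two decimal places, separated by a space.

-3.44 -2.22

A=(0,0), D=(7.00,0)
B = A + 2.00·(cos254°, sin254°) = (-0.5513, -1.9225)
|BD| = 7.7922
circle(B,4.00) ∩ circle(D,10.00): a=-1.4939, h=3.7105
  candidates: C₊=(-2.9145,1.3047) cross=28.913; C₋=(-1.0836,-5.8870) cross=-28.913
  mode - wants cross < 0 → take C=(-1.0836,-5.8870) (cross=-28.913)
ex = (C−B)/|BC| = (-0.1331,-0.9911); ey = (0.9911,-0.1331)
P = B + 0.68·ex + -2.82·ey = (-3.4367,-2.2212)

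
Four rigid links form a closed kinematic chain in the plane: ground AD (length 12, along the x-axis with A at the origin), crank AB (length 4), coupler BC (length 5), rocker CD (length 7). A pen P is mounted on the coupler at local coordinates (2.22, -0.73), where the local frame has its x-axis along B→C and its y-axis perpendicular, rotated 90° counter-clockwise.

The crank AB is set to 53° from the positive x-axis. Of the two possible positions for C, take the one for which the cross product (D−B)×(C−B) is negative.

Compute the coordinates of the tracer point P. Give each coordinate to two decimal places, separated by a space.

A=(0,0), D=(12.00,0)
B = A + 4.00·(cos53°, sin53°) = (2.4073, 3.1945)
|BD| = 10.1107
circle(B,5.00) ∩ circle(D,7.00): a=3.8685, h=3.1678
  candidates: C₊=(7.0785,4.9778) cross=32.029; C₋=(5.0767,-1.0332) cross=-32.029
  mode - wants cross < 0 → take C=(5.0767,-1.0332) (cross=-32.029)
ex = (C−B)/|BC| = (0.5339,-0.8456); ey = (0.8456,0.5339)
P = B + 2.22·ex + -0.73·ey = (2.9752,0.9277)

2.98 0.93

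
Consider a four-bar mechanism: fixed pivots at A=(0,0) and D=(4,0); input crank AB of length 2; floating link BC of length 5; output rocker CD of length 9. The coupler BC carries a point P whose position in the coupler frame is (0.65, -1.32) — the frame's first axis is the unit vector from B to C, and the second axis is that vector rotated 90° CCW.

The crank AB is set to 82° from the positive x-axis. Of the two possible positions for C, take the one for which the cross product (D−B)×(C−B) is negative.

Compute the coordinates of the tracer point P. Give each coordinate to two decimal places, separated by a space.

-0.30 3.33

A=(0,0), D=(4.00,0)
B = A + 2.00·(cos82°, sin82°) = (0.2783, 1.9805)
|BD| = 4.2158
circle(B,5.00) ∩ circle(D,9.00): a=-4.5337, h=2.1084
  candidates: C₊=(-2.7334,5.9717) cross=8.889; C₋=(-4.7144,2.2491) cross=-8.889
  mode - wants cross < 0 → take C=(-4.7144,2.2491) (cross=-8.889)
ex = (C−B)/|BC| = (-0.9986,0.0537); ey = (-0.0537,-0.9986)
P = B + 0.65·ex + -1.32·ey = (-0.2998,3.3335)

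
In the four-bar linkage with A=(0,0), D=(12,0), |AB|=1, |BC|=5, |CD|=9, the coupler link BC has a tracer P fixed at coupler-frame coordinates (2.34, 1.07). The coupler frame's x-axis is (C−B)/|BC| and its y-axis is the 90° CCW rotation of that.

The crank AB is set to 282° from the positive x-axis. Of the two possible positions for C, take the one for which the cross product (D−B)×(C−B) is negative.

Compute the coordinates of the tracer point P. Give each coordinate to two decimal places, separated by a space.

2.69 -1.66

A=(0,0), D=(12.00,0)
B = A + 1.00·(cos282°, sin282°) = (0.2079, -0.9781)
|BD| = 11.8326
circle(B,5.00) ∩ circle(D,9.00): a=3.5499, h=3.5211
  candidates: C₊=(3.4546,2.8243) cross=41.663; C₋=(4.0368,-4.1937) cross=-41.663
  mode - wants cross < 0 → take C=(4.0368,-4.1937) (cross=-41.663)
ex = (C−B)/|BC| = (0.7658,-0.6431); ey = (0.6431,0.7658)
P = B + 2.34·ex + 1.07·ey = (2.6879,-1.6636)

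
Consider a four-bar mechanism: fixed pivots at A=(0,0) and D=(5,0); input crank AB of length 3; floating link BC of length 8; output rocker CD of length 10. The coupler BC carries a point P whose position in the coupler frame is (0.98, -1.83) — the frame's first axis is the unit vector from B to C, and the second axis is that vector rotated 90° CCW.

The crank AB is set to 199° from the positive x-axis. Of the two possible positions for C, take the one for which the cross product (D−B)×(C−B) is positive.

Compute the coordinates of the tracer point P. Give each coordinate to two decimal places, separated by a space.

-0.93 -0.16

A=(0,0), D=(5.00,0)
B = A + 3.00·(cos199°, sin199°) = (-2.8366, -0.9767)
|BD| = 7.8972
circle(B,8.00) ∩ circle(D,10.00): a=1.6693, h=7.8239
  candidates: C₊=(-2.1477,6.9936) cross=61.787; C₋=(-0.2124,-8.5341) cross=-61.787
  mode + wants cross > 0 → take C=(-2.1477,6.9936) (cross=61.787)
ex = (C−B)/|BC| = (0.0861,0.9963); ey = (-0.9963,0.0861)
P = B + 0.98·ex + -1.83·ey = (-0.9290,-0.1579)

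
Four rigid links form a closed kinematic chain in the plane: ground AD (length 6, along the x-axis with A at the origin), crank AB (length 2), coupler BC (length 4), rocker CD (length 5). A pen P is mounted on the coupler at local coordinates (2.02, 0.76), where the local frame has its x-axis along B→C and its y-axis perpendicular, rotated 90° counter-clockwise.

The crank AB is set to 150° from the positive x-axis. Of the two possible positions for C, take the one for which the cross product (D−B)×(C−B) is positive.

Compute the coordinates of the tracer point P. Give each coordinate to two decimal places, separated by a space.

-0.26 2.58

A=(0,0), D=(6.00,0)
B = A + 2.00·(cos150°, sin150°) = (-1.7321, 1.0000)
|BD| = 7.7964
circle(B,4.00) ∩ circle(D,5.00): a=3.3210, h=2.2295
  candidates: C₊=(1.8475,2.7851) cross=17.382; C₋=(1.2756,-1.6371) cross=-17.382
  mode + wants cross > 0 → take C=(1.8475,2.7851) (cross=17.382)
ex = (C−B)/|BC| = (0.8949,0.4463); ey = (-0.4463,0.8949)
P = B + 2.02·ex + 0.76·ey = (-0.2635,2.5816)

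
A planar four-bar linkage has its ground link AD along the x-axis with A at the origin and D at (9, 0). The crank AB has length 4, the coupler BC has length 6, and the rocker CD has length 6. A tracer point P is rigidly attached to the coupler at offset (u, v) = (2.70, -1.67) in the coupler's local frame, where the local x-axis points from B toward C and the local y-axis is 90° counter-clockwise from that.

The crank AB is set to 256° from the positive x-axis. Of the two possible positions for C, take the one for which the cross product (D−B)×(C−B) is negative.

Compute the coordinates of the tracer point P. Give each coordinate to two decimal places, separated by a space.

A=(0,0), D=(9.00,0)
B = A + 4.00·(cos256°, sin256°) = (-0.9677, -3.8812)
|BD| = 10.6967
circle(B,6.00) ∩ circle(D,6.00): a=5.3483, h=2.7194
  candidates: C₊=(3.0294,0.5935) cross=29.089; C₋=(5.0029,-4.4747) cross=-29.089
  mode - wants cross < 0 → take C=(5.0029,-4.4747) (cross=-29.089)
ex = (C−B)/|BC| = (0.9951,-0.0989); ey = (0.0989,0.9951)
P = B + 2.70·ex + -1.67·ey = (1.5539,-5.8101)

1.55 -5.81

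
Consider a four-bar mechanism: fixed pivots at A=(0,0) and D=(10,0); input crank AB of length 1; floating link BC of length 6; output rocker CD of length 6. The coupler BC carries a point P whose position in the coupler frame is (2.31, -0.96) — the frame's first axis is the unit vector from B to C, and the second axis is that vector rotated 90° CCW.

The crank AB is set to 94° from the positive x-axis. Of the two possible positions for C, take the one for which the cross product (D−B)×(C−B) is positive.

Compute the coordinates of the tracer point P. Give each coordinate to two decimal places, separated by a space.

2.42 1.18

A=(0,0), D=(10.00,0)
B = A + 1.00·(cos94°, sin94°) = (-0.0698, 0.9976)
|BD| = 10.1190
circle(B,6.00) ∩ circle(D,6.00): a=5.0595, h=3.2251
  candidates: C₊=(5.2831,3.7082) cross=32.635; C₋=(4.6472,-2.7106) cross=-32.635
  mode + wants cross > 0 → take C=(5.2831,3.7082) (cross=32.635)
ex = (C−B)/|BC| = (0.8921,0.4518); ey = (-0.4518,0.8921)
P = B + 2.31·ex + -0.96·ey = (2.4248,1.1847)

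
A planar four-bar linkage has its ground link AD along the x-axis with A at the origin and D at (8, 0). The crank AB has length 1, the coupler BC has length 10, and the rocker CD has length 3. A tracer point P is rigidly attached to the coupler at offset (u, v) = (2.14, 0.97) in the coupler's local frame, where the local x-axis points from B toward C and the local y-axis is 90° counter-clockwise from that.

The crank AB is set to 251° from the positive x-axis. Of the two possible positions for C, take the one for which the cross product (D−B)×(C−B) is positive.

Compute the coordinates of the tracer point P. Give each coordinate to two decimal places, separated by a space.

A=(0,0), D=(8.00,0)
B = A + 1.00·(cos251°, sin251°) = (-0.3256, -0.9455)
|BD| = 8.3791
circle(B,10.00) ∩ circle(D,3.00): a=9.6197, h=2.7314
  candidates: C₊=(8.9245,2.8540) cross=22.887; C₋=(9.5409,-2.5740) cross=-22.887
  mode + wants cross > 0 → take C=(8.9245,2.8540) (cross=22.887)
ex = (C−B)/|BC| = (0.9250,0.3800); ey = (-0.3800,0.9250)
P = B + 2.14·ex + 0.97·ey = (1.2854,0.7648)

1.29 0.76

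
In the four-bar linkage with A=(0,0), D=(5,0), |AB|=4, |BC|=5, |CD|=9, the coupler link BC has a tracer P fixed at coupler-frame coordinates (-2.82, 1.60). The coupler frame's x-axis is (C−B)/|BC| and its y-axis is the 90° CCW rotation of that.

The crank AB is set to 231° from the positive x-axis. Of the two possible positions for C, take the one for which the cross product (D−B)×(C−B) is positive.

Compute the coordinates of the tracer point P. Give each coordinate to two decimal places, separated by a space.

A=(0,0), D=(5.00,0)
B = A + 4.00·(cos231°, sin231°) = (-2.5173, -3.1086)
|BD| = 8.1347
circle(B,5.00) ∩ circle(D,9.00): a=0.6253, h=4.9607
  candidates: C₊=(-3.8352,1.7146) cross=40.354; C₋=(-0.0438,-7.4539) cross=-40.354
  mode + wants cross > 0 → take C=(-3.8352,1.7146) (cross=40.354)
ex = (C−B)/|BC| = (-0.2636,0.9646); ey = (-0.9646,-0.2636)
P = B + -2.82·ex + 1.60·ey = (-3.3174,-6.2506)

-3.32 -6.25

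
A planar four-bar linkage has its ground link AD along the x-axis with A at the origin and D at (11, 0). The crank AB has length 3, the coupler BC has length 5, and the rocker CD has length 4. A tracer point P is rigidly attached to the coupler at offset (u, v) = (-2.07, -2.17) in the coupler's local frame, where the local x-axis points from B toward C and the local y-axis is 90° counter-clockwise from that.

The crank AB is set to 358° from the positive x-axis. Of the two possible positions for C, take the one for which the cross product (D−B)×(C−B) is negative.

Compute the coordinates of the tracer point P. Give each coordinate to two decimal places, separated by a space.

0.24 -1.28

A=(0,0), D=(11.00,0)
B = A + 3.00·(cos358°, sin358°) = (2.9982, -0.1047)
|BD| = 8.0025
circle(B,5.00) ∩ circle(D,4.00): a=4.5636, h=2.0430
  candidates: C₊=(7.5346,1.9978) cross=16.349; C₋=(7.5881,-2.0878) cross=-16.349
  mode - wants cross < 0 → take C=(7.5881,-2.0878) (cross=-16.349)
ex = (C−B)/|BC| = (0.9180,-0.3966); ey = (0.3966,0.9180)
P = B + -2.07·ex + -2.17·ey = (0.2373,-1.2757)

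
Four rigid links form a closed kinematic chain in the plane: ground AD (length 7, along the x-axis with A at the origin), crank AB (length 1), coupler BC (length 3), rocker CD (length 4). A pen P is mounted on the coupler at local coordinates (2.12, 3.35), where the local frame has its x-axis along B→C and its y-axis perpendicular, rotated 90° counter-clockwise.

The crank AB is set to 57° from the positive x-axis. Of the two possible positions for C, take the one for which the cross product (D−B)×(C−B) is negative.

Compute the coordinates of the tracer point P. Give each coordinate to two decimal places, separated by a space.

4.13 2.53

A=(0,0), D=(7.00,0)
B = A + 1.00·(cos57°, sin57°) = (0.5446, 0.8387)
|BD| = 6.5096
circle(B,3.00) ∩ circle(D,4.00): a=2.7171, h=1.2717
  candidates: C₊=(3.4030,1.7497) cross=8.278; C₋=(3.0753,-0.7725) cross=-8.278
  mode - wants cross < 0 → take C=(3.0753,-0.7725) (cross=-8.278)
ex = (C−B)/|BC| = (0.8436,-0.5370); ey = (0.5370,0.8436)
P = B + 2.12·ex + 3.35·ey = (4.1321,2.5260)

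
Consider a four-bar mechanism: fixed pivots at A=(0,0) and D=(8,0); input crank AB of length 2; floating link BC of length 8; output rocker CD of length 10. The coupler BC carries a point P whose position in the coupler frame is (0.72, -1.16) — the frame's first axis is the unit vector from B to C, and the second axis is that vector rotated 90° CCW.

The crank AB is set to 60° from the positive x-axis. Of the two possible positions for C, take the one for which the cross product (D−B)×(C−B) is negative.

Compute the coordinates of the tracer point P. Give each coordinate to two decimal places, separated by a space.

A=(0,0), D=(8.00,0)
B = A + 2.00·(cos60°, sin60°) = (1.0000, 1.7321)
|BD| = 7.2111
circle(B,8.00) ∩ circle(D,10.00): a=1.1094, h=7.9227
  candidates: C₊=(3.9799,9.1564) cross=57.131; C₋=(0.1740,-6.2252) cross=-57.131
  mode - wants cross < 0 → take C=(0.1740,-6.2252) (cross=-57.131)
ex = (C−B)/|BC| = (-0.1033,-0.9947); ey = (0.9947,-0.1033)
P = B + 0.72·ex + -1.16·ey = (-0.2281,1.1357)

-0.23 1.14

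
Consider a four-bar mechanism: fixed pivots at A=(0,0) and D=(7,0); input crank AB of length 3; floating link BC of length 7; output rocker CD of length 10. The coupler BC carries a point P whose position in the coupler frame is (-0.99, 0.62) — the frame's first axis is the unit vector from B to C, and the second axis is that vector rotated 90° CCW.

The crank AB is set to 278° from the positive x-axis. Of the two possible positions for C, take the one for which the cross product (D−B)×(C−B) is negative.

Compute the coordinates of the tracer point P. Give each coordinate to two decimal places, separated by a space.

0.56 -1.81

A=(0,0), D=(7.00,0)
B = A + 3.00·(cos278°, sin278°) = (0.4175, -2.9708)
|BD| = 7.2218
circle(B,7.00) ∩ circle(D,10.00): a=0.0799, h=6.9995
  candidates: C₊=(-2.3890,3.4420) cross=50.549; C₋=(3.3698,-9.3178) cross=-50.549
  mode - wants cross < 0 → take C=(3.3698,-9.3178) (cross=-50.549)
ex = (C−B)/|BC| = (0.4217,-0.9067); ey = (0.9067,0.4217)
P = B + -0.99·ex + 0.62·ey = (0.5622,-1.8117)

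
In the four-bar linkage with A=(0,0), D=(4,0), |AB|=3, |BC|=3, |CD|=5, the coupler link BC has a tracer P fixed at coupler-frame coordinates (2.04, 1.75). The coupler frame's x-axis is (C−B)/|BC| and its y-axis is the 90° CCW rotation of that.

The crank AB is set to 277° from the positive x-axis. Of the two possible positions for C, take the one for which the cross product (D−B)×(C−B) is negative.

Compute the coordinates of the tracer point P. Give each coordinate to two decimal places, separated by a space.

A=(0,0), D=(4.00,0)
B = A + 3.00·(cos277°, sin277°) = (0.3656, -2.9776)
|BD| = 4.6984
circle(B,3.00) ∩ circle(D,5.00): a=0.6465, h=2.9295
  candidates: C₊=(-0.9909,-0.3018) cross=13.764; C₋=(2.7223,-4.8340) cross=-13.764
  mode - wants cross < 0 → take C=(2.7223,-4.8340) (cross=-13.764)
ex = (C−B)/|BC| = (0.7856,-0.6188); ey = (0.6188,0.7856)
P = B + 2.04·ex + 1.75·ey = (3.0510,-2.8652)

3.05 -2.87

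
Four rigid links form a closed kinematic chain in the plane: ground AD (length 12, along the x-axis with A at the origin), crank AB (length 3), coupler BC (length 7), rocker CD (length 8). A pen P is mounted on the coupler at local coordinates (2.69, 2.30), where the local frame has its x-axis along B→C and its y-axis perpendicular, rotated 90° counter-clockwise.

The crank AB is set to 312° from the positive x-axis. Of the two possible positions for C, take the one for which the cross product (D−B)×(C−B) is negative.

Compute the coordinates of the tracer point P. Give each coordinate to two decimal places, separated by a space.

A=(0,0), D=(12.00,0)
B = A + 3.00·(cos312°, sin312°) = (2.0074, -2.2294)
|BD| = 10.2383
circle(B,7.00) ∩ circle(D,8.00): a=4.3866, h=5.4551
  candidates: C₊=(5.1009,4.0499) cross=55.851; C₋=(7.4766,-6.5984) cross=-55.851
  mode - wants cross < 0 → take C=(7.4766,-6.5984) (cross=-55.851)
ex = (C−B)/|BC| = (0.7813,-0.6241); ey = (0.6241,0.7813)
P = B + 2.69·ex + 2.30·ey = (5.5446,-2.1113)

5.54 -2.11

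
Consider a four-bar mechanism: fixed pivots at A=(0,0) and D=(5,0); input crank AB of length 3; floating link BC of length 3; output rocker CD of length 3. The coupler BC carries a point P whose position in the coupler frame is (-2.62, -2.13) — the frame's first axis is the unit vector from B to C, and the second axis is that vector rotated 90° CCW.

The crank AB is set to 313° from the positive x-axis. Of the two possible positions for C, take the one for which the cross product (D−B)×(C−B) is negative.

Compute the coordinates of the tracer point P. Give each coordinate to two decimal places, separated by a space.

A=(0,0), D=(5.00,0)
B = A + 3.00·(cos313°, sin313°) = (2.0460, -2.1941)
|BD| = 3.6797
circle(B,3.00) ∩ circle(D,3.00): a=1.8398, h=2.3696
  candidates: C₊=(2.1101,0.8053) cross=8.719; C₋=(4.9359,-2.9993) cross=-8.719
  mode - wants cross < 0 → take C=(4.9359,-2.9993) (cross=-8.719)
ex = (C−B)/|BC| = (0.9633,-0.2684); ey = (0.2684,0.9633)
P = B + -2.62·ex + -2.13·ey = (-1.0496,-3.5426)

-1.05 -3.54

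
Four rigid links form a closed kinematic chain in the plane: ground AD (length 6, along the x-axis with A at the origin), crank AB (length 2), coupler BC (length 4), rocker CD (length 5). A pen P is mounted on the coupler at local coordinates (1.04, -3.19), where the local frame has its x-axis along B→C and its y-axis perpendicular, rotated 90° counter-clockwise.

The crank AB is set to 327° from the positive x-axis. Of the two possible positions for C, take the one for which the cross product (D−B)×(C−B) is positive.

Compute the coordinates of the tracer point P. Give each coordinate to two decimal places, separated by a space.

4.93 -0.25

A=(0,0), D=(6.00,0)
B = A + 2.00·(cos327°, sin327°) = (1.6773, -1.0893)
|BD| = 4.4578
circle(B,4.00) ∩ circle(D,5.00): a=1.2194, h=3.8096
  candidates: C₊=(1.9289,2.9028) cross=16.982; C₋=(3.7907,-4.4854) cross=-16.982
  mode + wants cross > 0 → take C=(1.9289,2.9028) (cross=16.982)
ex = (C−B)/|BC| = (0.0629,0.9980); ey = (-0.9980,0.0629)
P = B + 1.04·ex + -3.19·ey = (4.9264,-0.2520)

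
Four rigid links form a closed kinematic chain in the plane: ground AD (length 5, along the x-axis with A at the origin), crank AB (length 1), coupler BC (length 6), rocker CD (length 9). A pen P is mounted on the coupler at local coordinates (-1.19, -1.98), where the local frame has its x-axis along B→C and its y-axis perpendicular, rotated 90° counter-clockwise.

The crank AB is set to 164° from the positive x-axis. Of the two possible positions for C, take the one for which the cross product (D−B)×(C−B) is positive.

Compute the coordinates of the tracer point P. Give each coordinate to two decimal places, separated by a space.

1.11 -0.74

A=(0,0), D=(5.00,0)
B = A + 1.00·(cos164°, sin164°) = (-0.9613, 0.2756)
|BD| = 5.9676
circle(B,6.00) ∩ circle(D,9.00): a=-0.7865, h=5.9482
  candidates: C₊=(-1.4722,6.2538) cross=35.497; C₋=(-2.0217,-5.6299) cross=-35.497
  mode + wants cross > 0 → take C=(-1.4722,6.2538) (cross=35.497)
ex = (C−B)/|BC| = (-0.0852,0.9964); ey = (-0.9964,-0.0852)
P = B + -1.19·ex + -1.98·ey = (1.1129,-0.7414)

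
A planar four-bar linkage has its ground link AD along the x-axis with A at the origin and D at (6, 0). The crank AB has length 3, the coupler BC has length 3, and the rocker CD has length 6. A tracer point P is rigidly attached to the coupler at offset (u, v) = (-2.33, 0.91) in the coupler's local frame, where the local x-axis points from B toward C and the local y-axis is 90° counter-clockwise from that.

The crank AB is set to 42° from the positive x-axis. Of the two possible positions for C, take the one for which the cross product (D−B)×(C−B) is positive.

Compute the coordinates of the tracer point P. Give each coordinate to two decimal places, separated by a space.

A=(0,0), D=(6.00,0)
B = A + 3.00·(cos42°, sin42°) = (2.2294, 2.0074)
|BD| = 4.2716
circle(B,3.00) ∩ circle(D,6.00): a=-1.0246, h=2.8196
  candidates: C₊=(2.6501,4.9778) cross=12.044; C₋=(-0.0000,0.0000) cross=-12.044
  mode + wants cross > 0 → take C=(2.6501,4.9778) (cross=12.044)
ex = (C−B)/|BC| = (0.1402,0.9901); ey = (-0.9901,0.1402)
P = B + -2.33·ex + 0.91·ey = (1.0017,-0.1720)

1.00 -0.17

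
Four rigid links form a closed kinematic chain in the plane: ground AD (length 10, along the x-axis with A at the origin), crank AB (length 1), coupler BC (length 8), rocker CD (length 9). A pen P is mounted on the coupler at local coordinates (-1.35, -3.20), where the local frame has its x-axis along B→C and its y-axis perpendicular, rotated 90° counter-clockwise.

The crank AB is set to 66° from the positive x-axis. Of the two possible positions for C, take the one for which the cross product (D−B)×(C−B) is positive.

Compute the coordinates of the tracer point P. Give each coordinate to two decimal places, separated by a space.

A=(0,0), D=(10.00,0)
B = A + 1.00·(cos66°, sin66°) = (0.4067, 0.9135)
|BD| = 9.6367
circle(B,8.00) ∩ circle(D,9.00): a=3.9363, h=6.9646
  candidates: C₊=(4.9855,7.4736) cross=67.116; C₋=(3.6651,-6.3928) cross=-67.116
  mode + wants cross > 0 → take C=(4.9855,7.4736) (cross=67.116)
ex = (C−B)/|BC| = (0.5723,0.8200); ey = (-0.8200,0.5723)
P = B + -1.35·ex + -3.20·ey = (2.2581,-2.0250)

2.26 -2.02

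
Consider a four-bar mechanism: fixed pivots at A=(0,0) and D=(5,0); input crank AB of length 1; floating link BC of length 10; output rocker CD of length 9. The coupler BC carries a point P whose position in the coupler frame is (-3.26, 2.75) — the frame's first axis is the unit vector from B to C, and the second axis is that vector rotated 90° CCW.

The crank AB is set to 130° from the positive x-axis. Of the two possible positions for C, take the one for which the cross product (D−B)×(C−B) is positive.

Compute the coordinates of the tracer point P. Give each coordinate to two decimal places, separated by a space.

-4.76 -0.36

A=(0,0), D=(5.00,0)
B = A + 1.00·(cos130°, sin130°) = (-0.6428, 0.7660)
|BD| = 5.6945
circle(B,10.00) ∩ circle(D,9.00): a=4.5155, h=8.9224
  candidates: C₊=(5.0320,8.9999) cross=50.809; C₋=(2.6314,-8.6827) cross=-50.809
  mode + wants cross > 0 → take C=(5.0320,8.9999) (cross=50.809)
ex = (C−B)/|BC| = (0.5675,0.8234); ey = (-0.8234,0.5675)
P = B + -3.26·ex + 2.75·ey = (-4.7571,-0.3576)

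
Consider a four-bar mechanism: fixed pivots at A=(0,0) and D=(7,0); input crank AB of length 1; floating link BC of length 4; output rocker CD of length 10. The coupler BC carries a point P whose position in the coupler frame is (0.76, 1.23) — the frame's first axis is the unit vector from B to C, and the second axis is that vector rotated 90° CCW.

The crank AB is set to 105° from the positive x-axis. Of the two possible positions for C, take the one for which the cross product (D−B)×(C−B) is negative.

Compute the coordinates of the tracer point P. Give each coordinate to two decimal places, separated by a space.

0.22 -0.40

A=(0,0), D=(7.00,0)
B = A + 1.00·(cos105°, sin105°) = (-0.2588, 0.9659)
|BD| = 7.3228
circle(B,4.00) ∩ circle(D,10.00): a=-2.0741, h=3.4202
  candidates: C₊=(-1.8636,4.6299) cross=25.046; C₋=(-2.7660,-2.1508) cross=-25.046
  mode - wants cross < 0 → take C=(-2.7660,-2.1508) (cross=-25.046)
ex = (C−B)/|BC| = (-0.6268,-0.7792); ey = (0.7792,-0.6268)
P = B + 0.76·ex + 1.23·ey = (0.2232,-0.3972)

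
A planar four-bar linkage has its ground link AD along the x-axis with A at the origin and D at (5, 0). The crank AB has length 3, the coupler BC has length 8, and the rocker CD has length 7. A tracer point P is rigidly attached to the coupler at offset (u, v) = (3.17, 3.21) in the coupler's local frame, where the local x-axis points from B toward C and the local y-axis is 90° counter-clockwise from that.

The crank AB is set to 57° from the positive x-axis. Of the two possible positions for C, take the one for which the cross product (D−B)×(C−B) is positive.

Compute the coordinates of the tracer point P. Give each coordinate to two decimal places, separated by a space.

A=(0,0), D=(5.00,0)
B = A + 3.00·(cos57°, sin57°) = (1.6339, 2.5160)
|BD| = 4.2025
circle(B,8.00) ∩ circle(D,7.00): a=3.8859, h=6.9928
  candidates: C₊=(8.9330,5.7906) cross=29.387; C₋=(0.5598,-5.4116) cross=-29.387
  mode + wants cross > 0 → take C=(8.9330,5.7906) (cross=29.387)
ex = (C−B)/|BC| = (0.9124,0.4093); ey = (-0.4093,0.9124)
P = B + 3.17·ex + 3.21·ey = (3.2122,6.7423)

3.21 6.74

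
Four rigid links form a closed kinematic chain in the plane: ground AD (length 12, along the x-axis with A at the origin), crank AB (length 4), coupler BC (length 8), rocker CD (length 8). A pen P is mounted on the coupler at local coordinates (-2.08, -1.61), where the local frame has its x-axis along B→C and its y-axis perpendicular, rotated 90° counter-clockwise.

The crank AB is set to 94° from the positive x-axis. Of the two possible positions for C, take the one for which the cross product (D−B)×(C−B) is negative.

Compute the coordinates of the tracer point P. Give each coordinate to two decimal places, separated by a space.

-2.80 4.74

A=(0,0), D=(12.00,0)
B = A + 4.00·(cos94°, sin94°) = (-0.2790, 3.9903)
|BD| = 12.9111
circle(B,8.00) ∩ circle(D,8.00): a=6.4556, h=4.7250
  candidates: C₊=(7.3208,6.4888) cross=61.005; C₋=(4.4002,-2.4986) cross=-61.005
  mode - wants cross < 0 → take C=(4.4002,-2.4986) (cross=-61.005)
ex = (C−B)/|BC| = (0.5849,-0.8111); ey = (0.8111,0.5849)
P = B + -2.08·ex + -1.61·ey = (-2.8015,4.7357)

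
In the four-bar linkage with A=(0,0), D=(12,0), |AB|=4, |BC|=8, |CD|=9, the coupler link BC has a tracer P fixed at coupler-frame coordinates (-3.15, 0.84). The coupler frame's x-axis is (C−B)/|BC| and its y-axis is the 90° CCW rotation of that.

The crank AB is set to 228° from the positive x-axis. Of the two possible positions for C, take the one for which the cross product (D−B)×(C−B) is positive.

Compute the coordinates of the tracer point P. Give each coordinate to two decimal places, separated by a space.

A=(0,0), D=(12.00,0)
B = A + 4.00·(cos228°, sin228°) = (-2.6765, -2.9726)
|BD| = 14.9745
circle(B,8.00) ∩ circle(D,9.00): a=6.9196, h=4.0148
  candidates: C₊=(3.3084,2.3359) cross=60.120; C₋=(4.9024,-5.5339) cross=-60.120
  mode + wants cross > 0 → take C=(3.3084,2.3359) (cross=60.120)
ex = (C−B)/|BC| = (0.7481,0.6636); ey = (-0.6636,0.7481)
P = B + -3.15·ex + 0.84·ey = (-5.5905,-4.4344)

-5.59 -4.43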